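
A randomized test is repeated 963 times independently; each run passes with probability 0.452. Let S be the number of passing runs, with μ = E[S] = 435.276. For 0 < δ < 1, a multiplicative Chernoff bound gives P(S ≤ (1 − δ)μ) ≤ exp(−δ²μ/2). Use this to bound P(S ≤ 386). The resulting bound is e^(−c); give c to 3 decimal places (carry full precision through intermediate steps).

2.789

Write 386 = (1 − δ)μ, so δ = 1 − 386/435.276 = 0.1132063…
Then the exponent is δ²μ/2 = (μ − 386)²/(2μ) = 2.789178.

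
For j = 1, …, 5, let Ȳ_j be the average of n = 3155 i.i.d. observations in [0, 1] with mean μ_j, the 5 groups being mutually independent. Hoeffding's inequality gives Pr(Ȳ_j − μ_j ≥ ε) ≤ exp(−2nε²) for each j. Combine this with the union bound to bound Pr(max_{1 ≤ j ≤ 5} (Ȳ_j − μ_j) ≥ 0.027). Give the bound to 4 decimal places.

0.0503

Per-experiment Hoeffding bound: exp(−2·3155·0.027²) = exp(−4.59999) = 0.010052.
Union bound over 5 events: 5·0.010052 = 0.05026.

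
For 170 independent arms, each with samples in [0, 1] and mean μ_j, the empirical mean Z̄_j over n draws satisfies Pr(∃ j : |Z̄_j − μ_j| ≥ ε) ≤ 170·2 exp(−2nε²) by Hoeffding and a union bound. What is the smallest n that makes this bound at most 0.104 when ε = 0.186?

Need 2·170·exp(−2nε²) ≤ 0.104, i.e. exp(−2nε²) ≤ 0.104/340.
So 2nε² ≥ ln(340/0.104) = 8.092310.
Hence n ≥ 8.092310/(2·0.186²) = 116.954.
The smallest integer n is 117.

117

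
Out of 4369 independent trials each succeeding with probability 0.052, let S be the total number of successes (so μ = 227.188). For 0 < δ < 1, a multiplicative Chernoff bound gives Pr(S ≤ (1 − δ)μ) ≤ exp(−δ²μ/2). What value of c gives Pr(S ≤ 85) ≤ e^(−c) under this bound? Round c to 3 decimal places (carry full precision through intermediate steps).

Write 85 = (1 − δ)μ, so δ = 1 − 85/227.188 = 0.6258605…
Then the exponent is δ²μ/2 = (μ − 85)²/(2μ) = 44.494928.

44.495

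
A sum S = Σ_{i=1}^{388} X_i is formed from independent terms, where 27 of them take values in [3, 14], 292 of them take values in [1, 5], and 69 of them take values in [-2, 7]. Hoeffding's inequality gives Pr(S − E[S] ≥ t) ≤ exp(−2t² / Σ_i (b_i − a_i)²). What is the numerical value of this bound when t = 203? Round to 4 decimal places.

Σ(b_i − a_i)² = 27·11² + 292·4² + 69·9² = 13528.
Exponent = 2·203² / 13528 = 6.09240.
Bound = exp(−6.09240) = 0.00226.

0.0023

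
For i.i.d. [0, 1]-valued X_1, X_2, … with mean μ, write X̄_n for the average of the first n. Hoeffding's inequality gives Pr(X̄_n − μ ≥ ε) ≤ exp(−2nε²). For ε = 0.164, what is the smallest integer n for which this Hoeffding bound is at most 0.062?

52

Require exp(−2nε²) ≤ 0.062, i.e. 2nε² ≥ ln(1/0.062) = 2.780621.
So n ≥ 2.780621 / (2·0.164²) = 51.692.
The smallest integer n is 52.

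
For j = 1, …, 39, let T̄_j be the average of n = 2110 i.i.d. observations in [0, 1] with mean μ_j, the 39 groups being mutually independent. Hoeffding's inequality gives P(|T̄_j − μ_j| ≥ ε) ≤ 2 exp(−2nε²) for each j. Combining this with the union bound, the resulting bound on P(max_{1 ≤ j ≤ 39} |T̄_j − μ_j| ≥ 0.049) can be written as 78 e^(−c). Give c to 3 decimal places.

Union bound over the 39 events: P(max_{1 ≤ j ≤ 39} |T̄_j − μ_j| ≥ 0.049) ≤ 39·2·exp(−2nε²) = 78 exp(−2·2110·0.049²).
So c = 2·2110·0.049² = 10.1322.

10.132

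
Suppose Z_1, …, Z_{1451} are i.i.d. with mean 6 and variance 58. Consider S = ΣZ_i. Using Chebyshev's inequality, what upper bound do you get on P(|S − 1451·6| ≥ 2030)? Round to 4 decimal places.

0.0204

Var(S) = n·Var(Z_i) = 1451·58 = 84158.
Chebyshev: P(|S − 1451·6| ≥ 2030) ≤ Var(S)/2030² = 84158/4120900 = 0.0204.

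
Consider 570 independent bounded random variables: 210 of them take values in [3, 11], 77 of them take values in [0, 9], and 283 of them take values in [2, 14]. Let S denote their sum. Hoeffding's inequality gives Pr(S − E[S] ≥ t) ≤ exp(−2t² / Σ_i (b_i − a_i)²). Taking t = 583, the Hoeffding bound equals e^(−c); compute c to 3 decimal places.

Σ(b_i − a_i)² = 210·8² + 77·9² + 283·12² = 60429.
c = 2t² / 60429 = 2·583² / 60429 = 11.2492.

11.249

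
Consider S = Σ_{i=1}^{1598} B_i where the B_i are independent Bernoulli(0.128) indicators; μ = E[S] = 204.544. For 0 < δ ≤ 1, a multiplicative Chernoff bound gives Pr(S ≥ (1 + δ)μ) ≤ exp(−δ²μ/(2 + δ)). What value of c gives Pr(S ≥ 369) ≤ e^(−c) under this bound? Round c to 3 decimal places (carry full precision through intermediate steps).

47.156

Write 369 = (1 + δ)μ, so δ = 369/204.544 − 1 = 0.8040128…
Then the exponent is δ²μ/(2 + δ) = (369 − μ)² / (μ·(2 + δ)) = 47.155538.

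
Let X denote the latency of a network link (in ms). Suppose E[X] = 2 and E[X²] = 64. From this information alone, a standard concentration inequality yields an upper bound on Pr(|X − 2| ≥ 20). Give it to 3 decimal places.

The first two moments determine the variance, so Chebyshev's inequality is the sharpest standard bound available.
Var(X) = E[X²] − (E[X])² = 64 − 4 = 60.
Chebyshev's inequality: Pr(|X − μ| ≥ t) ≤ Var(X)/t² = 60/400 = 0.1500.

0.150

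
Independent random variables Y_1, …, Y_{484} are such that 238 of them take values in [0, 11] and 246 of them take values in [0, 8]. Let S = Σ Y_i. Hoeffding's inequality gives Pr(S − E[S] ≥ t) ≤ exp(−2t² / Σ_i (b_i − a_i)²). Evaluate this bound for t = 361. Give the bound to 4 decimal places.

Σ(b_i − a_i)² = 238·11² + 246·8² = 44542.
Exponent = 2·361² / 44542 = 5.85160.
Bound = exp(−5.85160) = 0.00288.

0.0029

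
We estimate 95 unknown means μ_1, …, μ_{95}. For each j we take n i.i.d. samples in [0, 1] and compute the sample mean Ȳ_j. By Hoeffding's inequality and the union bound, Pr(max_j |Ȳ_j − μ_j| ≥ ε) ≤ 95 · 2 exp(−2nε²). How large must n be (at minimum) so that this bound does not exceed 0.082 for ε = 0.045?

Need 2·95·exp(−2nε²) ≤ 0.082, i.e. exp(−2nε²) ≤ 0.082/190.
So 2nε² ≥ ln(190/0.082) = 7.748060.
Hence n ≥ 7.748060/(2·0.045²) = 1913.101.
The smallest integer n is 1914.

1914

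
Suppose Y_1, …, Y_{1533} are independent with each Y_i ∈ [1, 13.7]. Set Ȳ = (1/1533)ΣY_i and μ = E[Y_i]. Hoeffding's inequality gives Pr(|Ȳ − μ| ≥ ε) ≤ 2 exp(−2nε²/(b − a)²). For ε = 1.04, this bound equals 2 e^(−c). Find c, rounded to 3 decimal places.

c = 2nε²/(b − a)² = 2·1533·1.04² / 12.7² = 20.5604.

20.560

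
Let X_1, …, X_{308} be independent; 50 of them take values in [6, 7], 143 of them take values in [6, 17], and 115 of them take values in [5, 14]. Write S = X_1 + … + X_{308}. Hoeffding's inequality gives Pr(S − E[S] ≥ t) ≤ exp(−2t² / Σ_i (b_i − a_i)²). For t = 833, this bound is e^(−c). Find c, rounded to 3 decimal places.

Σ(b_i − a_i)² = 50·1² + 143·11² + 115·9² = 26668.
c = 2t² / 26668 = 2·833² / 26668 = 52.0391.

52.039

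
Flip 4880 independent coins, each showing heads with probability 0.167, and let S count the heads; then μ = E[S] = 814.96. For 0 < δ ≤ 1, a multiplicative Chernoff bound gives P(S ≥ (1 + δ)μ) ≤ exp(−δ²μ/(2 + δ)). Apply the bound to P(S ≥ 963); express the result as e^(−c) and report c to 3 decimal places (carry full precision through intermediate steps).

Write 963 = (1 + δ)μ, so δ = 963/814.96 − 1 = 0.1816531…
Then the exponent is δ²μ/(2 + δ) = (963 − μ)² / (μ·(2 + δ)) = 12.326397.

12.326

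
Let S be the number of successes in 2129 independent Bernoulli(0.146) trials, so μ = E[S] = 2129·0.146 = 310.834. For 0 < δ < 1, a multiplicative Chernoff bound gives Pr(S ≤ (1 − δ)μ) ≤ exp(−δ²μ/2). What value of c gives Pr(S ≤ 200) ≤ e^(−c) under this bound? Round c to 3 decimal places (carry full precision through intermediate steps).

19.760

Write 200 = (1 − δ)μ, so δ = 1 − 200/310.834 = 0.3565697…
Then the exponent is δ²μ/2 = (μ − 200)²/(2μ) = 19.760026.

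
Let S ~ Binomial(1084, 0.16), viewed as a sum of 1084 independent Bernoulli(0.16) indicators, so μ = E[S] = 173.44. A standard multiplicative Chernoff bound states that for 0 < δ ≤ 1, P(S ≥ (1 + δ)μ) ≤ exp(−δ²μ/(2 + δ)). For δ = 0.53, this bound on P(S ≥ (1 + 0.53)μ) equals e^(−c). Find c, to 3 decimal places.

c = δ²μ/(2 + δ) = 0.53²·173.44/(2 + 0.53) = 19.2566.

19.257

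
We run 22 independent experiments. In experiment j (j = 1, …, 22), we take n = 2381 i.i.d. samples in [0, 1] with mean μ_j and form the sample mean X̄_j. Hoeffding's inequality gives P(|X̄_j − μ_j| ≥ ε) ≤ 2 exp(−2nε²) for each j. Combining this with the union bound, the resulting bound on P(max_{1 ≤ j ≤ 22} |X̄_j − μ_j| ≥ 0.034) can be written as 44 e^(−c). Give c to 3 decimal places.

Union bound over the 22 events: P(max_{1 ≤ j ≤ 22} |X̄_j − μ_j| ≥ 0.034) ≤ 22·2·exp(−2nε²) = 44 exp(−2·2381·0.034²).
So c = 2·2381·0.034² = 5.5049.

5.505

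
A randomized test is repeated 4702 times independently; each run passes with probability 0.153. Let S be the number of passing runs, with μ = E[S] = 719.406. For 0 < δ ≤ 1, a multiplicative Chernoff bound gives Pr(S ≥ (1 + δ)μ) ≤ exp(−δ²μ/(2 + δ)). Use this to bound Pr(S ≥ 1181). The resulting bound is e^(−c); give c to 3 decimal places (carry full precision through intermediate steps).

112.118

Write 1181 = (1 + δ)μ, so δ = 1181/719.406 − 1 = 0.6416321…
Then the exponent is δ²μ/(2 + δ) = (1181 − μ)² / (μ·(2 + δ)) = 112.117632.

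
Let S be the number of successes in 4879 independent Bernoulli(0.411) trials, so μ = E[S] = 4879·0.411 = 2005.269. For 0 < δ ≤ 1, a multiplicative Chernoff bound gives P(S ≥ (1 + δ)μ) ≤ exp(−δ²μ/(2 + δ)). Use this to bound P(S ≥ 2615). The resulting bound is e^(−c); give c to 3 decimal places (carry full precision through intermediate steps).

Write 2615 = (1 + δ)μ, so δ = 2615/2005.269 − 1 = 0.3040644…
Then the exponent is δ²μ/(2 + δ) = (2615 − μ)² / (μ·(2 + δ)) = 80.465421.

80.465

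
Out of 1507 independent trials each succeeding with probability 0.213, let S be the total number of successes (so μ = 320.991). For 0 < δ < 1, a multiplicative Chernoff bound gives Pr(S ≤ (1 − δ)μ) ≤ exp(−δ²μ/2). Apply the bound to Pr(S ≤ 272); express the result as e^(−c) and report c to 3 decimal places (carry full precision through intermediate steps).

Write 272 = (1 − δ)μ, so δ = 1 − 272/320.991 = 0.1526242…
Then the exponent is δ²μ/2 = (μ − 272)²/(2μ) = 3.738607.

3.739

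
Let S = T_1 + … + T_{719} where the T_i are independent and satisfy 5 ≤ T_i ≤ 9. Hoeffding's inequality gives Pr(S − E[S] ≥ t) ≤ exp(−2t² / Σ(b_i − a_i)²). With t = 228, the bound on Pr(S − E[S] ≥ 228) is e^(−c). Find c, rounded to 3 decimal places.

9.038

Σ(b_i − a_i)² = 719·(4)² = 11504.
c = 2t²/11504 = 2·228²/11504 = 9.0376.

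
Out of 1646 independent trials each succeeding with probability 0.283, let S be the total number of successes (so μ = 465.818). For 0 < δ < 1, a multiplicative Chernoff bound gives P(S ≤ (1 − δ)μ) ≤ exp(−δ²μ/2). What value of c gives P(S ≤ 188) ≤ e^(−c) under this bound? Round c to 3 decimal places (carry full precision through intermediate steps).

82.847

Write 188 = (1 − δ)μ, so δ = 1 − 188/465.818 = 0.5964089…
Then the exponent is δ²μ/2 = (μ − 188)²/(2μ) = 82.846564.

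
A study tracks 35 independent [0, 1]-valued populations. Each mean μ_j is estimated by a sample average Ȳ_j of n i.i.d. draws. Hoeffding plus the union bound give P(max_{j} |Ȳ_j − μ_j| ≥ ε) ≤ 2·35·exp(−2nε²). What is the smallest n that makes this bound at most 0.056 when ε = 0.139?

Need 2·35·exp(−2nε²) ≤ 0.056, i.e. exp(−2nε²) ≤ 0.056/70.
So 2nε² ≥ ln(70/0.056) = 7.130899.
Hence n ≥ 7.130899/(2·0.139²) = 184.538.
The smallest integer n is 185.

185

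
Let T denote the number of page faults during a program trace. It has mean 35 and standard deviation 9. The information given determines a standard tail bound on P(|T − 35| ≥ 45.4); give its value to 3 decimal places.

Mean and variance are known, so Chebyshev's inequality applies.
Chebyshev: P(|T − μ| ≥ t) ≤ Var(T)/t².
Var(T) = σ² = 9² = 81.
Bound = 81 / 2061.16 = 0.0393.

0.039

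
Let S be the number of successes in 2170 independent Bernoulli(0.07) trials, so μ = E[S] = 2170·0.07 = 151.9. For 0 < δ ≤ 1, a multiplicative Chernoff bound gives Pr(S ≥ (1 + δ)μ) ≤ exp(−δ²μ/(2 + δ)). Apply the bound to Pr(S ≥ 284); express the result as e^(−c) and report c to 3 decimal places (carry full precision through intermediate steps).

Write 284 = (1 + δ)μ, so δ = 284/151.9 − 1 = 0.8696511…
Then the exponent is δ²μ/(2 + δ) = (284 − μ)² / (μ·(2 + δ)) = 40.033058.

40.033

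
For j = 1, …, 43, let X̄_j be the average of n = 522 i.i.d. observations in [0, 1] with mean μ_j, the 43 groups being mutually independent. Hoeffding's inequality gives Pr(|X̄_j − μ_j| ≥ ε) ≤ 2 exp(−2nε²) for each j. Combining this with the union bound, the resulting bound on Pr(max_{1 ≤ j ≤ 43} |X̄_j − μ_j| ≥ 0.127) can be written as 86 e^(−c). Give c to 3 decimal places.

Union bound over the 43 events: Pr(max_{1 ≤ j ≤ 43} |X̄_j − μ_j| ≥ 0.127) ≤ 43·2·exp(−2nε²) = 86 exp(−2·522·0.127²).
So c = 2·522·0.127² = 16.8387.

16.839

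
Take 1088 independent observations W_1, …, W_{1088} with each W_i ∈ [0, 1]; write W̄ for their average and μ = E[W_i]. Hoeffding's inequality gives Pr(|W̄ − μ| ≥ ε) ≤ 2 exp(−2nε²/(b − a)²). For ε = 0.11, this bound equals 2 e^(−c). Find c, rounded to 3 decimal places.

26.330

c = 2nε²/(b − a)² = 2·1088·0.11² / 1² = 26.3296.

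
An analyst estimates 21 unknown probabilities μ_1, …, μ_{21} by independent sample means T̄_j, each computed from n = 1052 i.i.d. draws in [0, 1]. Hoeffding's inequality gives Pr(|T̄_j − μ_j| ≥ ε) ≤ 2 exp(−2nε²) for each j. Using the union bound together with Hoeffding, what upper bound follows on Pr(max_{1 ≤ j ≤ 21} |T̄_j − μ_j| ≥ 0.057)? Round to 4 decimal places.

Per-experiment Hoeffding bound: 2·exp(−2·1052·0.057²) = 2·exp(−6.83590) = 0.002149.
Union bound over 21 events: 21·0.002149 = 0.04513.

0.0451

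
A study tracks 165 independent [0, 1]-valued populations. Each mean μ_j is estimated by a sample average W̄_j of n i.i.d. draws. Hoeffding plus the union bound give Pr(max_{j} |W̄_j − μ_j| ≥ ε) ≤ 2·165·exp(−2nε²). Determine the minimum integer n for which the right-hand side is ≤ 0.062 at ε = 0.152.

186

Need 2·165·exp(−2nε²) ≤ 0.062, i.e. exp(−2nε²) ≤ 0.062/330.
So 2nε² ≥ ln(330/0.062) = 8.579714.
Hence n ≥ 8.579714/(2·0.152²) = 185.676.
The smallest integer n is 186.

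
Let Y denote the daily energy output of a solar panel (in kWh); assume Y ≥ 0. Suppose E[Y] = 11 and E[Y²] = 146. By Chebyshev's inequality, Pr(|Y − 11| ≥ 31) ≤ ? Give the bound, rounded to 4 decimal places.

Var(Y) = E[Y²] − (E[Y])² = 146 − 121 = 25.
Chebyshev's inequality: Pr(|Y − μ| ≥ t) ≤ Var(Y)/t² = 25/961 = 0.0260.

0.0260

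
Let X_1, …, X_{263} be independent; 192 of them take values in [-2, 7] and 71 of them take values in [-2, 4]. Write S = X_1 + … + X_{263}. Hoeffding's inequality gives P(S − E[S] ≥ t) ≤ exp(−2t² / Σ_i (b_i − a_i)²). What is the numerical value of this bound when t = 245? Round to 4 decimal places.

Σ(b_i − a_i)² = 192·9² + 71·6² = 18108.
Exponent = 2·245² / 18108 = 6.62967.
Bound = exp(−6.62967) = 0.00132.

0.0013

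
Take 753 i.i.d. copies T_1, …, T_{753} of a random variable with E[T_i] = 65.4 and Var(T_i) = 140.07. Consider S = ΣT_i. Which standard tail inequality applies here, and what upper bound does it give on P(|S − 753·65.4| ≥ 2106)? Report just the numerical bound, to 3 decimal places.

With mean and variance of each term known, Chebyshev's inequality bounds the deviation of the sum (or sample mean).
Var(S) = n·Var(T_i) = 753·140.07 = 105472.71.
Chebyshev: P(|S − 753·65.4| ≥ 2106) ≤ Var(S)/2106² = 105472.71/4435236 = 0.0238.

0.024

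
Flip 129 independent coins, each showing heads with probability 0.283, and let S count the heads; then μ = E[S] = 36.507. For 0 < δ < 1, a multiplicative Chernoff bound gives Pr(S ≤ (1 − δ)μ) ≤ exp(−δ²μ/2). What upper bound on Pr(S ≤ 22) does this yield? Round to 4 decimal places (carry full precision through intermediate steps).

0.0560

Write 22 = (1 − δ)μ, so δ = 1 − 22/36.507 = 0.3973758…
Then the exponent is δ²μ/2 = (μ − 22)²/(2μ) = 2.882366.
Bound = exp(−2.882366) = 0.05600.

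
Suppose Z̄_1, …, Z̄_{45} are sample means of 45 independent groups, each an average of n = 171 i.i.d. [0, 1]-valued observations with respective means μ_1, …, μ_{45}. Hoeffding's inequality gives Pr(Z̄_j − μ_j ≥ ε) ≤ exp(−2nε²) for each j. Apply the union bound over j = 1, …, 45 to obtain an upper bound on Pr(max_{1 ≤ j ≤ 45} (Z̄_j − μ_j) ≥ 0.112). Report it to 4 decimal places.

0.6167

Per-experiment Hoeffding bound: exp(−2·171·0.112²) = exp(−4.29005) = 0.013704.
Union bound over 45 events: 45·0.013704 = 0.61669.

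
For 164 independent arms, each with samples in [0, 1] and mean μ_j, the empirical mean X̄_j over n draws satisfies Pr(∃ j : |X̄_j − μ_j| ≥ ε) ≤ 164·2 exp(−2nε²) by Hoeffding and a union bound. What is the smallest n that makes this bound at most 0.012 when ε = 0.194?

136

Need 2·164·exp(−2nε²) ≤ 0.012, i.e. exp(−2nε²) ≤ 0.012/328.
So 2nε² ≥ ln(328/0.012) = 10.215862.
Hence n ≥ 10.215862/(2·0.194²) = 135.719.
The smallest integer n is 136.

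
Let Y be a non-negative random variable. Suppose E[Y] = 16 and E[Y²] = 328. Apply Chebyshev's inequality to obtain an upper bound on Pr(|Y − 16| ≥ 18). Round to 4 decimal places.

Var(Y) = E[Y²] − (E[Y])² = 328 − 256 = 72.
Chebyshev's inequality: Pr(|Y − μ| ≥ t) ≤ Var(Y)/t² = 72/324 = 0.2222.

0.2222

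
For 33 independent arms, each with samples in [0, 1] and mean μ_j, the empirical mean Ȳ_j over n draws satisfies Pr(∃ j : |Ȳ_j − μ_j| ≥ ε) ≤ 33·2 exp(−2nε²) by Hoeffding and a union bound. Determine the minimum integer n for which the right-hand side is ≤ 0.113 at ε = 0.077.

538

Need 2·33·exp(−2nε²) ≤ 0.113, i.e. exp(−2nε²) ≤ 0.113/66.
So 2nε² ≥ ln(66/0.113) = 6.370022.
Hence n ≥ 6.370022/(2·0.077²) = 537.192.
The smallest integer n is 538.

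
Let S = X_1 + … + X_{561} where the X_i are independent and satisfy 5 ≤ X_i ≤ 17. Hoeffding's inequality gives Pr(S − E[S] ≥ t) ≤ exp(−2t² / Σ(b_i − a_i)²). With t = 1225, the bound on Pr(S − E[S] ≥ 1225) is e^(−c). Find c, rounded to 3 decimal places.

37.152

Σ(b_i − a_i)² = 561·(12)² = 80784.
c = 2t²/80784 = 2·1225²/80784 = 37.1515.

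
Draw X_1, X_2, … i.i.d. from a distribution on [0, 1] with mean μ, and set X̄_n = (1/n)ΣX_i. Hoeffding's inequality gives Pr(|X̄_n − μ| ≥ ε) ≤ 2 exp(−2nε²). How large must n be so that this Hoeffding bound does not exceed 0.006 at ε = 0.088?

Require 2·exp(−2nε²) ≤ 0.006, i.e. 2nε² ≥ ln(2/0.006) = 5.809143.
So n ≥ 5.809143 / (2·0.088²) = 375.074.
The smallest integer n is 376.

376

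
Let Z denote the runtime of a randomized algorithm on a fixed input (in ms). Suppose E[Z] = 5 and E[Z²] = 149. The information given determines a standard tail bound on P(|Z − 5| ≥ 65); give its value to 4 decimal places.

0.0293

The first two moments determine the variance, so Chebyshev's inequality is the sharpest standard bound available.
Var(Z) = E[Z²] − (E[Z])² = 149 − 25 = 124.
Chebyshev's inequality: P(|Z − μ| ≥ t) ≤ Var(Z)/t² = 124/4225 = 0.0293.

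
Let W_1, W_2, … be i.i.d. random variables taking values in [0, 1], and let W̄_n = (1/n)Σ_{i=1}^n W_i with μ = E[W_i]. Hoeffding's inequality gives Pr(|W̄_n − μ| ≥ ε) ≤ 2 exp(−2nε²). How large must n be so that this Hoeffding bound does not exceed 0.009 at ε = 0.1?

271

Require 2·exp(−2nε²) ≤ 0.009, i.e. 2nε² ≥ ln(2/0.009) = 5.403678.
So n ≥ 5.403678 / (2·0.1²) = 270.184.
The smallest integer n is 271.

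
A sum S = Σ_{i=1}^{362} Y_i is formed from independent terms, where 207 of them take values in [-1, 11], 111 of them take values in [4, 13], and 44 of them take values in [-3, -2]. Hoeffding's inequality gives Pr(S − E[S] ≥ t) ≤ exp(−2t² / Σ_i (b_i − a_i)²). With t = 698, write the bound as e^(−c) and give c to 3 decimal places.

Σ(b_i − a_i)² = 207·12² + 111·9² + 44·1² = 38843.
c = 2t² / 38843 = 2·698² / 38843 = 25.0858.

25.086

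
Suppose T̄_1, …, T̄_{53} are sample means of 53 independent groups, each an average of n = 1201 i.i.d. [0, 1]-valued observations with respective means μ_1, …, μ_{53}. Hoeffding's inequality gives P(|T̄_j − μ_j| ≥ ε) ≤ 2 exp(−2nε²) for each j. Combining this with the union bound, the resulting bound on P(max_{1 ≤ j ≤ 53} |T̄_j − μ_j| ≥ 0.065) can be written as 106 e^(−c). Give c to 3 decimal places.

10.148

Union bound over the 53 events: P(max_{1 ≤ j ≤ 53} |T̄_j − μ_j| ≥ 0.065) ≤ 53·2·exp(−2nε²) = 106 exp(−2·1201·0.065²).
So c = 2·1201·0.065² = 10.1485.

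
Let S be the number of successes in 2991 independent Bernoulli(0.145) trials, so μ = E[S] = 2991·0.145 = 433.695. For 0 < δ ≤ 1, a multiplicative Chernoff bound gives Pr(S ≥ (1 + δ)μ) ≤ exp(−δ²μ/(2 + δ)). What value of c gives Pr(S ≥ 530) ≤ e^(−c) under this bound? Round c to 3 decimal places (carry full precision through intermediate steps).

9.624

Write 530 = (1 + δ)μ, so δ = 530/433.695 − 1 = 0.222057…
Then the exponent is δ²μ/(2 + δ) = (530 − μ)² / (μ·(2 + δ)) = 9.624054.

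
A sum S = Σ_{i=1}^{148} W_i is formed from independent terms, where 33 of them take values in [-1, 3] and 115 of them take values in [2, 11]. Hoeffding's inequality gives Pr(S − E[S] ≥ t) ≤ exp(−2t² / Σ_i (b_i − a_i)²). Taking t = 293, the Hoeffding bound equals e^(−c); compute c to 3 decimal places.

Σ(b_i − a_i)² = 33·4² + 115·9² = 9843.
c = 2t² / 9843 = 2·293² / 9843 = 17.4437.

17.444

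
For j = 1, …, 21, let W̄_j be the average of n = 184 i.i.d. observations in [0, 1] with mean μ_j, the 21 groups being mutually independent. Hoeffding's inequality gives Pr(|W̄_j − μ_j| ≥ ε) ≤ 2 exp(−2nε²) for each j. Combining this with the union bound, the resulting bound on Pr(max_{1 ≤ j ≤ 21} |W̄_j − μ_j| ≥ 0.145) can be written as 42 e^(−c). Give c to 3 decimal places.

7.737

Union bound over the 21 events: Pr(max_{1 ≤ j ≤ 21} |W̄_j − μ_j| ≥ 0.145) ≤ 21·2·exp(−2nε²) = 42 exp(−2·184·0.145²).
So c = 2·184·0.145² = 7.7372.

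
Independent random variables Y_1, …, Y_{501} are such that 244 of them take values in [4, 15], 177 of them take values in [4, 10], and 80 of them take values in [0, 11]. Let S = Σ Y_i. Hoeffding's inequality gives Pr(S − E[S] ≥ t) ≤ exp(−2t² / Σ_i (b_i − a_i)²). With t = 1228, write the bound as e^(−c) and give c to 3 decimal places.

66.174

Σ(b_i − a_i)² = 244·11² + 177·6² + 80·11² = 45576.
c = 2t² / 45576 = 2·1228² / 45576 = 66.1745.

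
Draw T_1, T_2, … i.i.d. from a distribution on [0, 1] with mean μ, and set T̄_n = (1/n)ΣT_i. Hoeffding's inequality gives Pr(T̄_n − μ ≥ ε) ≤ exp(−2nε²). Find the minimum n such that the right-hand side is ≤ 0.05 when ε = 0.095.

Require exp(−2nε²) ≤ 0.05, i.e. 2nε² ≥ ln(1/0.05) = 2.995732.
So n ≥ 2.995732 / (2·0.095²) = 165.969.
The smallest integer n is 166.

166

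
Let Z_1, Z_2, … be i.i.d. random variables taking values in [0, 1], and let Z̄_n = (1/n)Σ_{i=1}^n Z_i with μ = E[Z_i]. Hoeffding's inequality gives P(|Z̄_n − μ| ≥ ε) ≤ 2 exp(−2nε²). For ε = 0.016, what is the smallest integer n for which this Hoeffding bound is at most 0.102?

5813

Require 2·exp(−2nε²) ≤ 0.102, i.e. 2nε² ≥ ln(2/0.102) = 2.975930.
So n ≥ 2.975930 / (2·0.016²) = 5812.363.
The smallest integer n is 5813.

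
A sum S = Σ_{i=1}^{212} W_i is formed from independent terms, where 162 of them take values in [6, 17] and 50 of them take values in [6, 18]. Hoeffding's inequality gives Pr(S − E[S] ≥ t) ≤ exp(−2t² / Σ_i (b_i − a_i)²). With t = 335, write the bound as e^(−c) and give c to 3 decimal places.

Σ(b_i − a_i)² = 162·11² + 50·12² = 26802.
c = 2t² / 26802 = 2·335² / 26802 = 8.3744.

8.374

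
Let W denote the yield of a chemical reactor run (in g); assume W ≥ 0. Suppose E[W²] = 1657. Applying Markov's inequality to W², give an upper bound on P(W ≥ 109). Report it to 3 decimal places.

0.139

Since W ≥ 0, the event {W ≥ 109} is the same as {W² ≥ 11881}.
Markov's inequality applied to W² gives P(W² ≥ 11881) ≤ E[W²]/11881 = 1657/11881 = 0.1395.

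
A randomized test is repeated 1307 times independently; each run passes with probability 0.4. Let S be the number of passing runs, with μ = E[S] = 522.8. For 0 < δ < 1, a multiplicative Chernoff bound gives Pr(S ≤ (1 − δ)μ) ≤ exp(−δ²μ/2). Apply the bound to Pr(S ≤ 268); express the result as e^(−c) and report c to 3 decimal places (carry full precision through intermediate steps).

Write 268 = (1 − δ)μ, so δ = 1 − 268/522.8 = 0.4873757…
Then the exponent is δ²μ/2 = (μ − 268)²/(2μ) = 62.091660.

62.092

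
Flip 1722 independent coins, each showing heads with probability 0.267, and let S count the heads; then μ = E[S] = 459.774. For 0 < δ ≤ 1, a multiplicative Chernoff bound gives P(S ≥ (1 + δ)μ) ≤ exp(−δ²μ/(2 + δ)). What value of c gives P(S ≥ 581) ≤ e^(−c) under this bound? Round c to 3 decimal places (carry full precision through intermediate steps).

14.120

Write 581 = (1 + δ)μ, so δ = 581/459.774 − 1 = 0.2636643…
Then the exponent is δ²μ/(2 + δ) = (581 − μ)² / (μ·(2 + δ)) = 14.120014.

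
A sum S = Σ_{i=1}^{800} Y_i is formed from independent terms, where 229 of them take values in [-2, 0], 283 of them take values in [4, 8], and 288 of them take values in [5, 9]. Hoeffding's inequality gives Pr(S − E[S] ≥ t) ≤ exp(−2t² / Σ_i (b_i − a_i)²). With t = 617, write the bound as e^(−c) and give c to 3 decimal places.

75.744

Σ(b_i − a_i)² = 229·2² + 283·4² + 288·4² = 10052.
c = 2t² / 10052 = 2·617² / 10052 = 75.7439.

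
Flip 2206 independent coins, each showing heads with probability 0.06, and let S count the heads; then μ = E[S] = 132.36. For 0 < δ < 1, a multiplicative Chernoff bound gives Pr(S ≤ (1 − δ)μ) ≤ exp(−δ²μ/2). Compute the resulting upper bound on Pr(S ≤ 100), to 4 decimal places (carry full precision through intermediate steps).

0.0191

Write 100 = (1 − δ)μ, so δ = 1 − 100/132.36 = 0.2444847…
Then the exponent is δ²μ/2 = (μ − 100)²/(2μ) = 3.955763.
Bound = exp(−3.955763) = 0.01914.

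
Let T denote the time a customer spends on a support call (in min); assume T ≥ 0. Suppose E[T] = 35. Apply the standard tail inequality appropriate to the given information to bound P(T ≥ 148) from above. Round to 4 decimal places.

0.2365

Only the mean of a non-negative variable is known, so Markov's inequality is the applicable tail bound.
Markov's inequality: for a non-negative random variable, P(T ≥ a) ≤ E[T]/a.
Here E[T] = 35 and a = 148, so the bound is 35/148 = 0.2365.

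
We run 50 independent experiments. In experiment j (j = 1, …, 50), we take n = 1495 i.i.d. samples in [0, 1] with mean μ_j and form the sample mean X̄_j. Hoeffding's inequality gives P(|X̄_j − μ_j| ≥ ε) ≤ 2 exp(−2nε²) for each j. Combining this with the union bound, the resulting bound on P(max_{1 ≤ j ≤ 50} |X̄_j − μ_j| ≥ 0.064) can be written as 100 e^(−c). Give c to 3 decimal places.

Union bound over the 50 events: P(max_{1 ≤ j ≤ 50} |X̄_j − μ_j| ≥ 0.064) ≤ 50·2·exp(−2nε²) = 100 exp(−2·1495·0.064²).
So c = 2·1495·0.064² = 12.2470.

12.247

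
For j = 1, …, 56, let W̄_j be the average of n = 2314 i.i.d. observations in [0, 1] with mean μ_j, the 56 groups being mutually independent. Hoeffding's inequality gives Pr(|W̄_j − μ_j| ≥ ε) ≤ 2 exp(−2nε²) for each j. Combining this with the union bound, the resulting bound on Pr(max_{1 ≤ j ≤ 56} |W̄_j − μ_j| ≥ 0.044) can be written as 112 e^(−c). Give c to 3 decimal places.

Union bound over the 56 events: Pr(max_{1 ≤ j ≤ 56} |W̄_j − μ_j| ≥ 0.044) ≤ 56·2·exp(−2nε²) = 112 exp(−2·2314·0.044²).
So c = 2·2314·0.044² = 8.9598.

8.960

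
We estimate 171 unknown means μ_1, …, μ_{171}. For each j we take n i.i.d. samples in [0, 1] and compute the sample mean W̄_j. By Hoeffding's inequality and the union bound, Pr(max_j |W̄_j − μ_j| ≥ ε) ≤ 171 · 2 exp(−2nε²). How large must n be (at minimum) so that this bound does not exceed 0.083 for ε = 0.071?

Need 2·171·exp(−2nε²) ≤ 0.083, i.e. exp(−2nε²) ≤ 0.083/342.
So 2nε² ≥ ln(342/0.083) = 8.323725.
Hence n ≥ 8.323725/(2·0.071²) = 825.603.
The smallest integer n is 826.

826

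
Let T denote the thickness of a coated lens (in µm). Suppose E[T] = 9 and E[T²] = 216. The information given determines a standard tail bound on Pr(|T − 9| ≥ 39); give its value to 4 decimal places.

The first two moments determine the variance, so Chebyshev's inequality is the sharpest standard bound available.
Var(T) = E[T²] − (E[T])² = 216 − 81 = 135.
Chebyshev's inequality: Pr(|T − μ| ≥ t) ≤ Var(T)/t² = 135/1521 = 0.0888.

0.0888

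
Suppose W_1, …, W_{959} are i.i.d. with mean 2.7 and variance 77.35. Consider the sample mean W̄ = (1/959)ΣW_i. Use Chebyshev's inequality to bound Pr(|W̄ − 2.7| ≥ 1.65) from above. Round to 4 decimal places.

0.0296

Var(W̄) = Var(W_i)/n = 77.35/959 = 0.080657.
Chebyshev: Pr(|W̄ − 2.7| ≥ 1.65) ≤ Var(W̄)/(1.65)² = 77.35/(959·1.65²) = 0.0296.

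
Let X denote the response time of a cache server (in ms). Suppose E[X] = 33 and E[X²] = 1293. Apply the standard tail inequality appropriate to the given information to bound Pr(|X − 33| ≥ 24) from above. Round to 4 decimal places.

The first two moments determine the variance, so Chebyshev's inequality is the sharpest standard bound available.
Var(X) = E[X²] − (E[X])² = 1293 − 1089 = 204.
Chebyshev's inequality: Pr(|X − μ| ≥ t) ≤ Var(X)/t² = 204/576 = 0.3542.

0.3542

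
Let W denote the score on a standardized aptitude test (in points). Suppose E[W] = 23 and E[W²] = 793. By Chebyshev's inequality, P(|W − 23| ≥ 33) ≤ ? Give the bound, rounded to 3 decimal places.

Var(W) = E[W²] − (E[W])² = 793 − 529 = 264.
Chebyshev's inequality: P(|W − μ| ≥ t) ≤ Var(W)/t² = 264/1089 = 0.2424.

0.242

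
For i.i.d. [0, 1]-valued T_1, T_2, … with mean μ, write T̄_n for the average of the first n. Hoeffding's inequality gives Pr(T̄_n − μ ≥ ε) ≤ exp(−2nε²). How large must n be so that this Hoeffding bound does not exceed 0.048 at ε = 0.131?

Require exp(−2nε²) ≤ 0.048, i.e. 2nε² ≥ ln(1/0.048) = 3.036554.
So n ≥ 3.036554 / (2·0.131²) = 88.473.
The smallest integer n is 89.

89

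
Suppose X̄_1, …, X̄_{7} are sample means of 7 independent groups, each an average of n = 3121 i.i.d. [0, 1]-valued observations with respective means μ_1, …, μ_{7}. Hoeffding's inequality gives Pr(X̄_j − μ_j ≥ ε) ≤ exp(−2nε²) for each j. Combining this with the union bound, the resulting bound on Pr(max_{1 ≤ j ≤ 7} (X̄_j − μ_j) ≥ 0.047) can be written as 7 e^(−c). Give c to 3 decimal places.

Union bound over the 7 events: Pr(max_{1 ≤ j ≤ 7} (X̄_j − μ_j) ≥ 0.047) ≤ 7·exp(−2nε²) = 7 exp(−2·3121·0.047²).
So c = 2·3121·0.047² = 13.7886.

13.789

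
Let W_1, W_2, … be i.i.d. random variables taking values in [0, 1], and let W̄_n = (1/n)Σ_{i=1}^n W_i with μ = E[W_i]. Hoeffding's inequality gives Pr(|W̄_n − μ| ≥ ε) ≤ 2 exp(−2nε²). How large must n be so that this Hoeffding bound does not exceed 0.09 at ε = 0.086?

210

Require 2·exp(−2nε²) ≤ 0.09, i.e. 2nε² ≥ ln(2/0.09) = 3.101093.
So n ≥ 3.101093 / (2·0.086²) = 209.647.
The smallest integer n is 210.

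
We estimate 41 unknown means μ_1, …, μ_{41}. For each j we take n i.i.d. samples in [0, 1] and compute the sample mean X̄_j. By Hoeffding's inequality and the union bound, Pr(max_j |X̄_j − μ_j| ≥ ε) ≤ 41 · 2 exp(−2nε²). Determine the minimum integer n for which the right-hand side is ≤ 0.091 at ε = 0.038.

2356

Need 2·41·exp(−2nε²) ≤ 0.091, i.e. exp(−2nε²) ≤ 0.091/82.
So 2nε² ≥ ln(82/0.091) = 6.803615.
Hence n ≥ 6.803615/(2·0.038²) = 2355.822.
The smallest integer n is 2356.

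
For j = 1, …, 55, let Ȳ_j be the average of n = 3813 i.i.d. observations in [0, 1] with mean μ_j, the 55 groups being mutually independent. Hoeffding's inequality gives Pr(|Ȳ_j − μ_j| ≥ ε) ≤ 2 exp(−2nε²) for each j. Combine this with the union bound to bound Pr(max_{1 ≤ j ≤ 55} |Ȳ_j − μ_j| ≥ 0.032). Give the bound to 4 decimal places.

0.0447

Per-experiment Hoeffding bound: 2·exp(−2·3813·0.032²) = 2·exp(−7.80902) = 0.00081211.
Union bound over 55 events: 55·0.00081211 = 0.04467.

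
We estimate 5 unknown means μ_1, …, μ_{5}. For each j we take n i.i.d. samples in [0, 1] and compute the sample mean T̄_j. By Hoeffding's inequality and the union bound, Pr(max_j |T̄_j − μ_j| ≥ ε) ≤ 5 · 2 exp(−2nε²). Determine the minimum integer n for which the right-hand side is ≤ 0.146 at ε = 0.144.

Need 2·5·exp(−2nε²) ≤ 0.146, i.e. exp(−2nε²) ≤ 0.146/10.
So 2nε² ≥ ln(10/0.146) = 4.226734.
Hence n ≥ 4.226734/(2·0.144²) = 101.918.
The smallest integer n is 102.

102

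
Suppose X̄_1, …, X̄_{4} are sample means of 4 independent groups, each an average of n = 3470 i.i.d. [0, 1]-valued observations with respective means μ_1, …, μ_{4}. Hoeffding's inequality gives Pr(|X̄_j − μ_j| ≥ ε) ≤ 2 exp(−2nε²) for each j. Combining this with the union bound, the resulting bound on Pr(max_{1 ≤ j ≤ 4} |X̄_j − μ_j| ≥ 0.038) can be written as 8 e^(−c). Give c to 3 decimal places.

10.021

Union bound over the 4 events: Pr(max_{1 ≤ j ≤ 4} |X̄_j − μ_j| ≥ 0.038) ≤ 4·2·exp(−2nε²) = 8 exp(−2·3470·0.038²).
So c = 2·3470·0.038² = 10.0214.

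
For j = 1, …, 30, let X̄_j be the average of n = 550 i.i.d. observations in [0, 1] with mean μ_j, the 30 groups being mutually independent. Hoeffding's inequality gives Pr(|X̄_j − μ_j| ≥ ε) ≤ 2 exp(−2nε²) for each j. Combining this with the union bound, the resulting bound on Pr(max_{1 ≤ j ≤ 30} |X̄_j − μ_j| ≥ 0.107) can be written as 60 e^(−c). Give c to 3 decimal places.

12.594

Union bound over the 30 events: Pr(max_{1 ≤ j ≤ 30} |X̄_j − μ_j| ≥ 0.107) ≤ 30·2·exp(−2nε²) = 60 exp(−2·550·0.107²).
So c = 2·550·0.107² = 12.5939.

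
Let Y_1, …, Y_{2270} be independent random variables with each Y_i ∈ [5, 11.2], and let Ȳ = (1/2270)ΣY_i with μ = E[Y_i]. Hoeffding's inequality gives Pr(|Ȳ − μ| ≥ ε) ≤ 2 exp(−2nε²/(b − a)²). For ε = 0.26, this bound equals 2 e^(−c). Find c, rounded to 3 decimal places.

7.984

c = 2nε²/(b − a)² = 2·2270·0.26² / 6.2² = 7.9840.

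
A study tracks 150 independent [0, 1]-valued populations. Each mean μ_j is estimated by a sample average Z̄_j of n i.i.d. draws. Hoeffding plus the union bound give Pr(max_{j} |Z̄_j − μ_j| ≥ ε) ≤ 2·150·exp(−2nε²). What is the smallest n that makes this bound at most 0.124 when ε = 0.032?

3805

Need 2·150·exp(−2nε²) ≤ 0.124, i.e. exp(−2nε²) ≤ 0.124/300.
So 2nε² ≥ ln(300/0.124) = 7.791256.
Hence n ≥ 7.791256/(2·0.032²) = 3804.324.
The smallest integer n is 3805.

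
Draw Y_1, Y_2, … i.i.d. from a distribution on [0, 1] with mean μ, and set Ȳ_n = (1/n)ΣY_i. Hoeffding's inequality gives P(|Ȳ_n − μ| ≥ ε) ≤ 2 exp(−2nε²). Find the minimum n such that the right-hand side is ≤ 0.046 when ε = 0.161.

73

Require 2·exp(−2nε²) ≤ 0.046, i.e. 2nε² ≥ ln(2/0.046) = 3.772261.
So n ≥ 3.772261 / (2·0.161²) = 72.765.
The smallest integer n is 73.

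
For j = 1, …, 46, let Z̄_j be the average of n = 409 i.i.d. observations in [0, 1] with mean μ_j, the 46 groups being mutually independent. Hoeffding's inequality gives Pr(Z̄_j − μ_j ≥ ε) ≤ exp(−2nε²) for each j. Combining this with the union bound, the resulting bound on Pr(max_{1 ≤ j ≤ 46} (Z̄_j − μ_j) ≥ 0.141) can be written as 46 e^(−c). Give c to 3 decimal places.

Union bound over the 46 events: Pr(max_{1 ≤ j ≤ 46} (Z̄_j − μ_j) ≥ 0.141) ≤ 46·exp(−2nε²) = 46 exp(−2·409·0.141²).
So c = 2·409·0.141² = 16.2627.

16.263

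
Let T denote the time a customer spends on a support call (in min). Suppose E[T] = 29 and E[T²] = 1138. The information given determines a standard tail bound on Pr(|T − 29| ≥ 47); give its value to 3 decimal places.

The first two moments determine the variance, so Chebyshev's inequality is the sharpest standard bound available.
Var(T) = E[T²] − (E[T])² = 1138 − 841 = 297.
Chebyshev's inequality: Pr(|T − μ| ≥ t) ≤ Var(T)/t² = 297/2209 = 0.1344.

0.134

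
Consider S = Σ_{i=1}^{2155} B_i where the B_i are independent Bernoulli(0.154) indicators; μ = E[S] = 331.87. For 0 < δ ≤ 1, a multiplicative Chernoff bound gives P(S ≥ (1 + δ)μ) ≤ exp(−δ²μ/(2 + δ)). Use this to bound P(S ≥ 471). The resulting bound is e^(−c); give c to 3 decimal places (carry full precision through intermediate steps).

Write 471 = (1 + δ)μ, so δ = 471/331.87 − 1 = 0.4192304…
Then the exponent is δ²μ/(2 + δ) = (471 − μ)² / (μ·(2 + δ)) = 24.109952.

24.110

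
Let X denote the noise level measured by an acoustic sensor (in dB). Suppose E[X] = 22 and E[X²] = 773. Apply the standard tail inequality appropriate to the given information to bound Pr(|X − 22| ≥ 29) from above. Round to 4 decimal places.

0.3436

The first two moments determine the variance, so Chebyshev's inequality is the sharpest standard bound available.
Var(X) = E[X²] − (E[X])² = 773 − 484 = 289.
Chebyshev's inequality: Pr(|X − μ| ≥ t) ≤ Var(X)/t² = 289/841 = 0.3436.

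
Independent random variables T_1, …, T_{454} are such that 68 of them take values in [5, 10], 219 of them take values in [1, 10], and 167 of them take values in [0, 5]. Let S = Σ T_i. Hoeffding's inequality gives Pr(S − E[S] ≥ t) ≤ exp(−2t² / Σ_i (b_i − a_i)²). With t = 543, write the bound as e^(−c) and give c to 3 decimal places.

24.972

Σ(b_i − a_i)² = 68·5² + 219·9² + 167·5² = 23614.
c = 2t² / 23614 = 2·543² / 23614 = 24.9724.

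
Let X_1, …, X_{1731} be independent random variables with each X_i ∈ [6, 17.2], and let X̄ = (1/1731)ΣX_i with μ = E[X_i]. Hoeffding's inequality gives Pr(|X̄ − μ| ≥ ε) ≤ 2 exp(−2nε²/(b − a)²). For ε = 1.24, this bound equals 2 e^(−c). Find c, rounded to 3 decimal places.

42.436

c = 2nε²/(b − a)² = 2·1731·1.24² / 11.2² = 42.4360.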